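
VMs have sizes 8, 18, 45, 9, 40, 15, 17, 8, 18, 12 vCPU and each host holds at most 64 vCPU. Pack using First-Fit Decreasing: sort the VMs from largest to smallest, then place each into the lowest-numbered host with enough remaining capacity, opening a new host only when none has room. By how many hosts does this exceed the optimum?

First-Fit Decreasing: [45,18] [40,18] [17,15,12,9,8] [8] → 4 hosts.
Total size 190 vCPU; any packing needs at least ⌈190/64⌉ = 3 hosts.
An optimal packing achieves that bound: [45,18] [40,15,9] [18,17,12,8,8] → 3 hosts.
Excess: 4 − 3 = 1.

1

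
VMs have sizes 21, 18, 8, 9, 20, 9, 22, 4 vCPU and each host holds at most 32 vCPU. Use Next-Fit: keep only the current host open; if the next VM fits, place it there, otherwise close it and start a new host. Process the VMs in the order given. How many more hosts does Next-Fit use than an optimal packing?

Next-Fit: [21] [18,8] [9,20] [9,22] [4] → 5 hosts.
Total size 111 vCPU; any packing needs at least ⌈111/32⌉ = 4 hosts.
An optimal packing achieves that bound: [22,9] [21,9] [20,8,4] [18] → 4 hosts.
Excess: 5 − 4 = 1.

1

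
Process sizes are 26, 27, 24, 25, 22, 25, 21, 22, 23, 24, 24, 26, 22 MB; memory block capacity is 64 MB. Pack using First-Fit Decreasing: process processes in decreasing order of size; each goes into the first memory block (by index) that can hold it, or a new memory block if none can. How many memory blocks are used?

Sorted descending: 27, 26, 26, 25, 25, 24, 24, 24, 23, 22, 22, 22, 21.
Put 27 MB in memory block 1; 37 MB remain.
Put 26 MB in memory block 1; 11 MB remain.
Put 26 MB in memory block 2; 38 MB remain.
Put 25 MB in memory block 2; 13 MB remain.
Put 25 MB in memory block 3; 39 MB remain.
Put 24 MB in memory block 3; 15 MB remain.
Put 24 MB in memory block 4; 40 MB remain.
Put 24 MB in memory block 4; 16 MB remain.
Put 23 MB in memory block 5; 41 MB remain.
Put 22 MB in memory block 5; 19 MB remain.
Put 22 MB in memory block 6; 42 MB remain.
Put 22 MB in memory block 6; 20 MB remain.
Put 21 MB in memory block 7; 43 MB remain.
Final memory blocks: [27,26] [26,25] [25,24] [24,24] [23,22] [22,22] [21].

7 memory blocks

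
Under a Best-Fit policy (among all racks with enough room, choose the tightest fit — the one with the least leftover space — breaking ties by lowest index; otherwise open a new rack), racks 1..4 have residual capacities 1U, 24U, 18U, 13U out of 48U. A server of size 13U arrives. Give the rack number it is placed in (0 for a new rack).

Racks with room: rack 2 (24U), rack 3 (18U), rack 4 (13U).
Tightest fit is rack 4 with 13U free.

4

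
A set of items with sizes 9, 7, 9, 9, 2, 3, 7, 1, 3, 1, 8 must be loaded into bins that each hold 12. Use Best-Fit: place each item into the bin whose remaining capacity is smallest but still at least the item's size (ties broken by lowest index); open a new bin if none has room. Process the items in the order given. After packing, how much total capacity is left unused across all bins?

13

Put 9 in bin 1; 3 remain.
Put 7 in bin 2; 5 remain.
Put 9 in bin 3; 3 remain.
Put 9 in bin 4; 3 remain.
Put 2 in bin 1; 1 remain.
Put 3 in bin 3; 0 remain.
Put 7 in bin 5; 5 remain.
Put 1 in bin 1; 0 remain.
Put 3 in bin 4; 0 remain.
Put 1 in bin 2; 4 remain.
Put 8 in bin 6; 4 remain.
6 bins × 12 = 72; used 59; unused 13.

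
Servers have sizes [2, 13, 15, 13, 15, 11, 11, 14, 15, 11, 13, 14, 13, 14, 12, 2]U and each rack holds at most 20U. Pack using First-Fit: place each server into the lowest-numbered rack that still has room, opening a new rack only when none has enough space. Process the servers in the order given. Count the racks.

2U → rack 1 (remaining 18U)
13U → rack 1 (remaining 5U)
15U → rack 2 (remaining 5U)
13U → rack 3 (remaining 7U)
15U → rack 4 (remaining 5U)
11U → rack 5 (remaining 9U)
11U → rack 6 (remaining 9U)
14U → rack 7 (remaining 6U)
15U → rack 8 (remaining 5U)
11U → rack 9 (remaining 9U)
13U → rack 10 (remaining 7U)
14U → rack 11 (remaining 6U)
13U → rack 12 (remaining 7U)
14U → rack 13 (remaining 6U)
12U → rack 14 (remaining 8U)
2U → rack 1 (remaining 3U)

14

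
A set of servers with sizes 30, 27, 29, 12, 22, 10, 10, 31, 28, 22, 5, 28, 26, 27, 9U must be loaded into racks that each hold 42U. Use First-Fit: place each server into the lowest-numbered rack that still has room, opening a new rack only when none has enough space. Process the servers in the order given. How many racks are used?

10

Put 30U in rack 1; 12U remain.
Put 27U in rack 2; 15U remain.
Put 29U in rack 3; 13U remain.
Put 12U in rack 1; 0U remain.
Put 22U in rack 4; 20U remain.
Put 10U in rack 2; 5U remain.
Put 10U in rack 3; 3U remain.
Put 31U in rack 5; 11U remain.
Put 28U in rack 6; 14U remain.
Put 22U in rack 7; 20U remain.
Put 5U in rack 2; 0U remain.
Put 28U in rack 8; 14U remain.
Put 26U in rack 9; 16U remain.
Put 27U in rack 10; 15U remain.
Put 9U in rack 4; 11U remain.
Final racks: [30,12] [27,10,5] [29,10] [22,9] [31] [28] [22] [28] [26] [27].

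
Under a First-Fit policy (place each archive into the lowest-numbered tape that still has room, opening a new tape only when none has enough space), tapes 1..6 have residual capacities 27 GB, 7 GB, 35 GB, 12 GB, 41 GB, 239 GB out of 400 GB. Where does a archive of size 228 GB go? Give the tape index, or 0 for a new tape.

Tapes with room: tape 6 (239 GB).
The first with room is tape 6.

6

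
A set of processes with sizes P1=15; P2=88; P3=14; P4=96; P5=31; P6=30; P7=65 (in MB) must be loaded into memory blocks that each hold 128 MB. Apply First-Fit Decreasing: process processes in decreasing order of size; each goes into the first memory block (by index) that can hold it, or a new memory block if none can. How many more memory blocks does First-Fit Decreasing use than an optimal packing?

0

First-Fit Decreasing: [96,31] [88,30] [65,15,14] → 3 memory blocks.
Total size 339 MB; any packing needs at least ⌈339/128⌉ = 3 memory blocks.
So 3 is already optimal.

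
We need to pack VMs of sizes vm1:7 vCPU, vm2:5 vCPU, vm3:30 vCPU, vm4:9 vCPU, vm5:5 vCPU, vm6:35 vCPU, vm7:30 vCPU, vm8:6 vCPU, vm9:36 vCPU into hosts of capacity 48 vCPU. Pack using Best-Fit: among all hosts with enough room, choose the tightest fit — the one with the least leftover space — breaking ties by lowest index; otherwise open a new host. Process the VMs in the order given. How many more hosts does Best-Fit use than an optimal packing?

Best-Fit: [7,5,30,5] [9,35] [30,6] [36] → 4 hosts.
Total size 163 vCPU; any packing needs at least ⌈163/48⌉ = 4 hosts.
So 4 is already optimal.

0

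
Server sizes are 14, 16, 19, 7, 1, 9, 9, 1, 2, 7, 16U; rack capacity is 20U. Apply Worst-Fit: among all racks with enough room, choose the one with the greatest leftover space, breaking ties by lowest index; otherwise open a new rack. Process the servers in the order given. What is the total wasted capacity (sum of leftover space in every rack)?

rack 1: place 14U, 6U left
rack 2: place 16U, 4U left
rack 3: place 19U, 1U left
rack 4: place 7U, 13U left
rack 4: place 1U, 12U left
rack 4: place 9U, 3U left
rack 5: place 9U, 11U left
rack 5: place 1U, 10U left
rack 5: place 2U, 8U left
rack 5: place 7U, 1U left
rack 6: place 16U, 4U left
6 racks × 20U = 120U; used 101U; unused 19U.

19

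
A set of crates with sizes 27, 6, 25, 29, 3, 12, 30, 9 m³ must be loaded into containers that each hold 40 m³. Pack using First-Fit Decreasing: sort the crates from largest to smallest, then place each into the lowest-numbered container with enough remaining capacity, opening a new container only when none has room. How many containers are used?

Sorted descending: 30, 29, 27, 25, 12, 9, 6, 3.
container 1: place 30 m³, 10 m³ left
container 2: place 29 m³, 11 m³ left
container 3: place 27 m³, 13 m³ left
container 4: place 25 m³, 15 m³ left
container 3: place 12 m³, 1 m³ left
container 1: place 9 m³, 1 m³ left
container 2: place 6 m³, 5 m³ left
container 2: place 3 m³, 2 m³ left
Final containers: [30,9] [29,6,3] [27,12] [25].

4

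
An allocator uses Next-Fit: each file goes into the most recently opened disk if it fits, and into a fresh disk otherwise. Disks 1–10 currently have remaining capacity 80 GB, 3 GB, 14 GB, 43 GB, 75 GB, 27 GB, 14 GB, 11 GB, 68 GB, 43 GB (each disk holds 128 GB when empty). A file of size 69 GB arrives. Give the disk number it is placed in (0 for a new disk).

Next-Fit only looks at disk 10, which has 43 GB free.
69 GB does not fit, so a new disk is opened.

0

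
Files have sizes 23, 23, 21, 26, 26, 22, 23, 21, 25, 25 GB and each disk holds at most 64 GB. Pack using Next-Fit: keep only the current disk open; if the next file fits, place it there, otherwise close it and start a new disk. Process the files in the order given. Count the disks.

23 GB → disk 1 (remaining 41 GB)
23 GB → disk 1 (remaining 18 GB)
21 GB → disk 2 (remaining 43 GB)
26 GB → disk 2 (remaining 17 GB)
26 GB → disk 3 (remaining 38 GB)
22 GB → disk 3 (remaining 16 GB)
23 GB → disk 4 (remaining 41 GB)
21 GB → disk 4 (remaining 20 GB)
25 GB → disk 5 (remaining 39 GB)
25 GB → disk 5 (remaining 14 GB)
Final disks: [23,23] [21,26] [26,22] [23,21] [25,25].

5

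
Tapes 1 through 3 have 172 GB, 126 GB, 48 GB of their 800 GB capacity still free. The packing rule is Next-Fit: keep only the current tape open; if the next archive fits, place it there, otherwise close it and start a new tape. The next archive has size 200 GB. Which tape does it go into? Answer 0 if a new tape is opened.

0

Next-Fit only looks at tape 3, which has 48 GB free.
200 GB does not fit, so a new tape is opened.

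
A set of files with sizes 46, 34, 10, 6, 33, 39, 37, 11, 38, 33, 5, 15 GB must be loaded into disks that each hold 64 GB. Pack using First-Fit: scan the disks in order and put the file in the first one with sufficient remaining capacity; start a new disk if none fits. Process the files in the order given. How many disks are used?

disk 1: place 46 GB, 18 GB left
disk 2: place 34 GB, 30 GB left
disk 1: place 10 GB, 8 GB left
disk 1: place 6 GB, 2 GB left
disk 3: place 33 GB, 31 GB left
disk 4: place 39 GB, 25 GB left
disk 5: place 37 GB, 27 GB left
disk 2: place 11 GB, 19 GB left
disk 6: place 38 GB, 26 GB left
disk 7: place 33 GB, 31 GB left
disk 2: place 5 GB, 14 GB left
disk 3: place 15 GB, 16 GB left
Final disks: [46,10,6] [34,11,5] [33,15] [39] [37] [38] [33].

7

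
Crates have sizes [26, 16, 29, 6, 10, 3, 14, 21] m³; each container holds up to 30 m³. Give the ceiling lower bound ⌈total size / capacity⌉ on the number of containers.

Total size = 26 + 16 + 29 + 6 + 10 + 3 + 14 + 21 = 125 m³.
⌈125 / 30⌉ = 5.

5 containers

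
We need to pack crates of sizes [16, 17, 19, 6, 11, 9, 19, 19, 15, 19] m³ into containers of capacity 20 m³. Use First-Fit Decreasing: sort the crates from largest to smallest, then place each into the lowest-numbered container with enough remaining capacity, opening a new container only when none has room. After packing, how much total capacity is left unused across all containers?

Sorted descending: 19, 19, 19, 19, 17, 16, 15, 11, 9, 6.
Put 19 m³ in container 1; 1 m³ remain.
Put 19 m³ in container 2; 1 m³ remain.
Put 19 m³ in container 3; 1 m³ remain.
Put 19 m³ in container 4; 1 m³ remain.
Put 17 m³ in container 5; 3 m³ remain.
Put 16 m³ in container 6; 4 m³ remain.
Put 15 m³ in container 7; 5 m³ remain.
Put 11 m³ in container 8; 9 m³ remain.
Put 9 m³ in container 8; 0 m³ remain.
Put 6 m³ in container 9; 14 m³ remain.
9 containers × 20 m³ = 180 m³; used 150 m³; unused 30 m³.

30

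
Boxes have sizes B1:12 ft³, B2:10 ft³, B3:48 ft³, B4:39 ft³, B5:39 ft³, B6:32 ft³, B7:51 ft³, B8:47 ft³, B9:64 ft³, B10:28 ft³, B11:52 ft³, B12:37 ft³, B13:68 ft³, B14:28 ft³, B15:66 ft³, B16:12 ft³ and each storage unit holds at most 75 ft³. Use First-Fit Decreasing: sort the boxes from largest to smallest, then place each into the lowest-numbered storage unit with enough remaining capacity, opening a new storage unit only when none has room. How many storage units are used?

10 storage units

Sorted descending: 68, 66, 64, 52, 51, 48, 47, 39, 39, 37, 32, 28, 28, 12, 12, 10.
Put 68 ft³ in storage unit 1; 7 ft³ remain.
Put 66 ft³ in storage unit 2; 9 ft³ remain.
Put 64 ft³ in storage unit 3; 11 ft³ remain.
Put 52 ft³ in storage unit 4; 23 ft³ remain.
Put 51 ft³ in storage unit 5; 24 ft³ remain.
Put 48 ft³ in storage unit 6; 27 ft³ remain.
Put 47 ft³ in storage unit 7; 28 ft³ remain.
Put 39 ft³ in storage unit 8; 36 ft³ remain.
Put 39 ft³ in storage unit 9; 36 ft³ remain.
Put 37 ft³ in storage unit 10; 38 ft³ remain.
Put 32 ft³ in storage unit 8; 4 ft³ remain.
Put 28 ft³ in storage unit 7; 0 ft³ remain.
Put 28 ft³ in storage unit 9; 8 ft³ remain.
Put 12 ft³ in storage unit 4; 11 ft³ remain.
Put 12 ft³ in storage unit 5; 12 ft³ remain.
Put 10 ft³ in storage unit 3; 1 ft³ remain.
Final storage units: [68] [66] [64,10] [52,12] [51,12] [48] [47,28] [39,32] [39,28] [37].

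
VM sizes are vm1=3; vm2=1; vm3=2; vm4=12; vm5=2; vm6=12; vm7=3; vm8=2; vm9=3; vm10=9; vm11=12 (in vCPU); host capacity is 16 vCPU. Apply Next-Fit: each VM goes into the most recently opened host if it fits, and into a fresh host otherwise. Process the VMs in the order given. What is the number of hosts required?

host 1: place vm1 (3 vCPU), 13 vCPU left
host 1: place vm2 (1 vCPU), 12 vCPU left
host 1: place vm3 (2 vCPU), 10 vCPU left
host 2: place vm4 (12 vCPU), 4 vCPU left
host 2: place vm5 (2 vCPU), 2 vCPU left
host 3: place vm6 (12 vCPU), 4 vCPU left
host 3: place vm7 (3 vCPU), 1 vCPU left
host 4: place vm8 (2 vCPU), 14 vCPU left
host 4: place vm9 (3 vCPU), 11 vCPU left
host 4: place vm10 (9 vCPU), 2 vCPU left
host 5: place vm11 (12 vCPU), 4 vCPU left
Final hosts: [3,1,2] [12,2] [12,3] [2,3,9] [12].

5 hosts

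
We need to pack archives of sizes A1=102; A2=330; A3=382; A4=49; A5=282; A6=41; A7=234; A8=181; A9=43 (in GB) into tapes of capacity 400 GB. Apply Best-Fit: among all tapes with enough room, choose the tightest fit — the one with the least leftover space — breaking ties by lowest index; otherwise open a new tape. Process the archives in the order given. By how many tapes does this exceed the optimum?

Best-Fit: [102,282] [330,49] [382] [41,234,43] [181] → 5 tapes.
Total size 1644 GB; any packing needs at least ⌈1644/400⌉ = 5 tapes.
So 5 is already optimal.

0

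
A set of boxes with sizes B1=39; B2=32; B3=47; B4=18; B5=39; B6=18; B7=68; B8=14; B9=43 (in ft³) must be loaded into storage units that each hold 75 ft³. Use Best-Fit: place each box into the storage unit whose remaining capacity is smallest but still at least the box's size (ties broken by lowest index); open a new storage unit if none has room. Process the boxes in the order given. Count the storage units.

5 storage units

storage unit 1: place B1 (39 ft³), 36 ft³ left
storage unit 1: place B2 (32 ft³), 4 ft³ left
storage unit 2: place B3 (47 ft³), 28 ft³ left
storage unit 2: place B4 (18 ft³), 10 ft³ left
storage unit 3: place B5 (39 ft³), 36 ft³ left
storage unit 3: place B6 (18 ft³), 18 ft³ left
storage unit 4: place B7 (68 ft³), 7 ft³ left
storage unit 3: place B8 (14 ft³), 4 ft³ left
storage unit 5: place B9 (43 ft³), 32 ft³ left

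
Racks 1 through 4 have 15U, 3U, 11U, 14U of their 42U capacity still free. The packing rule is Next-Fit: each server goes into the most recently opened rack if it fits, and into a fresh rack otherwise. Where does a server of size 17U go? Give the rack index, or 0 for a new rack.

0

Next-Fit only looks at rack 4, which has 14U free.
17U does not fit, so a new rack is opened.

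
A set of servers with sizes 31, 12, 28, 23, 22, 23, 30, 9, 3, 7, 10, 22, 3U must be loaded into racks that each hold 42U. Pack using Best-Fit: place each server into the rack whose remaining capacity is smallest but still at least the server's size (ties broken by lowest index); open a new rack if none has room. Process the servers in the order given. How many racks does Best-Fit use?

7

rack 1: place 31U, 11U left
rack 2: place 12U, 30U left
rack 2: place 28U, 2U left
rack 3: place 23U, 19U left
rack 4: place 22U, 20U left
rack 5: place 23U, 19U left
rack 6: place 30U, 12U left
rack 1: place 9U, 2U left
rack 6: place 3U, 9U left
rack 6: place 7U, 2U left
rack 3: place 10U, 9U left
rack 7: place 22U, 20U left
rack 3: place 3U, 6U left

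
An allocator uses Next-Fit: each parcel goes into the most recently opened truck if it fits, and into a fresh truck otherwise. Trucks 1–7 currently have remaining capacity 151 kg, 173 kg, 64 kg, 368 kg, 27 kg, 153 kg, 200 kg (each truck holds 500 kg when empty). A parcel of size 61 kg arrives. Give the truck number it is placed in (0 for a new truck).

7

Next-Fit only looks at truck 7, which has 200 kg free.
61 kg fits there.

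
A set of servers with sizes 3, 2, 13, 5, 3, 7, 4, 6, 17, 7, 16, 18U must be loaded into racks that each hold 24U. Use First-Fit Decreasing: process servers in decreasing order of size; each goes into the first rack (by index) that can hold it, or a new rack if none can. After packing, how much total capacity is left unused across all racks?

19

Sorted descending: 18, 17, 16, 13, 7, 7, 6, 5, 4, 3, 3, 2.
18U → rack 1 (remaining 6U)
17U → rack 2 (remaining 7U)
16U → rack 3 (remaining 8U)
13U → rack 4 (remaining 11U)
7U → rack 2 (remaining 0U)
7U → rack 3 (remaining 1U)
6U → rack 1 (remaining 0U)
5U → rack 4 (remaining 6U)
4U → rack 4 (remaining 2U)
3U → rack 5 (remaining 21U)
3U → rack 5 (remaining 18U)
2U → rack 4 (remaining 0U)
5 racks × 24U = 120U; used 101U; unused 19U.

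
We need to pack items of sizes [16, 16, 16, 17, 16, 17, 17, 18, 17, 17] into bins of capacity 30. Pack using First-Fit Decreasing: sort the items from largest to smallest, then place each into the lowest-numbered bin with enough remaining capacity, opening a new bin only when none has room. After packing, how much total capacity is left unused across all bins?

Sorted descending: 18, 17, 17, 17, 17, 17, 16, 16, 16, 16.
bin 1: place 18, 12 left
bin 2: place 17, 13 left
bin 3: place 17, 13 left
bin 4: place 17, 13 left
bin 5: place 17, 13 left
bin 6: place 17, 13 left
bin 7: place 16, 14 left
bin 8: place 16, 14 left
bin 9: place 16, 14 left
bin 10: place 16, 14 left
10 bins × 30 = 300; used 167; unused 133.

133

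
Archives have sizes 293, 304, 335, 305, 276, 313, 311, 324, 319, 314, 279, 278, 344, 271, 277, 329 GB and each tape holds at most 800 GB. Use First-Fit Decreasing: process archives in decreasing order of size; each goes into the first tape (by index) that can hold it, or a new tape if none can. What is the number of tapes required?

Sorted descending: 344, 335, 329, 324, 319, 314, 313, 311, 305, 304, 293, 279, 278, 277, 276, 271.
344 GB → tape 1 (remaining 456 GB)
335 GB → tape 1 (remaining 121 GB)
329 GB → tape 2 (remaining 471 GB)
324 GB → tape 2 (remaining 147 GB)
319 GB → tape 3 (remaining 481 GB)
314 GB → tape 3 (remaining 167 GB)
313 GB → tape 4 (remaining 487 GB)
311 GB → tape 4 (remaining 176 GB)
305 GB → tape 5 (remaining 495 GB)
304 GB → tape 5 (remaining 191 GB)
293 GB → tape 6 (remaining 507 GB)
279 GB → tape 6 (remaining 228 GB)
278 GB → tape 7 (remaining 522 GB)
277 GB → tape 7 (remaining 245 GB)
276 GB → tape 8 (remaining 524 GB)
271 GB → tape 8 (remaining 253 GB)

8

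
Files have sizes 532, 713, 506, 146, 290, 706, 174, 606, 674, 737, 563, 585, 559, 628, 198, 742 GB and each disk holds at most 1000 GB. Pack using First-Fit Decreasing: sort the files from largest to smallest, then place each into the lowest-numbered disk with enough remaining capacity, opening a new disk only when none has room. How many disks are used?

Sorted descending: 742, 737, 713, 706, 674, 628, 606, 585, 563, 559, 532, 506, 290, 198, 174, 146.
disk 1: place 742 GB, 258 GB left
disk 2: place 737 GB, 263 GB left
disk 3: place 713 GB, 287 GB left
disk 4: place 706 GB, 294 GB left
disk 5: place 674 GB, 326 GB left
disk 6: place 628 GB, 372 GB left
disk 7: place 606 GB, 394 GB left
disk 8: place 585 GB, 415 GB left
disk 9: place 563 GB, 437 GB left
disk 10: place 559 GB, 441 GB left
disk 11: place 532 GB, 468 GB left
disk 12: place 506 GB, 494 GB left
disk 4: place 290 GB, 4 GB left
disk 1: place 198 GB, 60 GB left
disk 2: place 174 GB, 89 GB left
disk 3: place 146 GB, 141 GB left

12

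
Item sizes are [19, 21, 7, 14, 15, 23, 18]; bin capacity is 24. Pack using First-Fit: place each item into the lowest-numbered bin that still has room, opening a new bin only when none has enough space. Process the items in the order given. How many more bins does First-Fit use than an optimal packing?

First-Fit: [19] [21] [7,14] [15] [23] [18] → 6 bins.
6 items exceed 12 (half the capacity), and no two of those can share a bin, so at least 6 bins are needed.
So 6 is already optimal.

0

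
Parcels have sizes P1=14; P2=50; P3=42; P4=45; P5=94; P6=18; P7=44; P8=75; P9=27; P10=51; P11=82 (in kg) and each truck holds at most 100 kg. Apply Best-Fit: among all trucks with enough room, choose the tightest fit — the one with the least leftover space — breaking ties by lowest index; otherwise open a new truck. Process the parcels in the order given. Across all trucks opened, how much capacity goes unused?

158

Put P1 (14 kg) in truck 1; 86 kg remain.
Put P2 (50 kg) in truck 1; 36 kg remain.
Put P3 (42 kg) in truck 2; 58 kg remain.
Put P4 (45 kg) in truck 2; 13 kg remain.
Put P5 (94 kg) in truck 3; 6 kg remain.
Put P6 (18 kg) in truck 1; 18 kg remain.
Put P7 (44 kg) in truck 4; 56 kg remain.
Put P8 (75 kg) in truck 5; 25 kg remain.
Put P9 (27 kg) in truck 4; 29 kg remain.
Put P10 (51 kg) in truck 6; 49 kg remain.
Put P11 (82 kg) in truck 7; 18 kg remain.
7 trucks × 100 kg = 700 kg; used 542 kg; unused 158 kg.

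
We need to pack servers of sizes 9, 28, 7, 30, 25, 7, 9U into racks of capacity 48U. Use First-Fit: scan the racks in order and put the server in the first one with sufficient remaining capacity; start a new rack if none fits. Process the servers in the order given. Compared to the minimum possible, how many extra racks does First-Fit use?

First-Fit: [9,28,7] [30,7,9] [25] → 3 racks.
Total size 115U; any packing needs at least ⌈115/48⌉ = 3 racks.
So 3 is already optimal.

0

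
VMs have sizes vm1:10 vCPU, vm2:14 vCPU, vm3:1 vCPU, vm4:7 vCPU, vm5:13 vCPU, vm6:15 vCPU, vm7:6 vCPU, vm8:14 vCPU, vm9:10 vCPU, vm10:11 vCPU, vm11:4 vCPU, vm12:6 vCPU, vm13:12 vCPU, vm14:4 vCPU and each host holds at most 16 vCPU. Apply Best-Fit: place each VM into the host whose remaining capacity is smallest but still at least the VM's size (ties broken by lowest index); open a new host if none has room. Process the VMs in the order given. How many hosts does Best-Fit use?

vm1 (10 vCPU) → host 1 (remaining 6 vCPU)
vm2 (14 vCPU) → host 2 (remaining 2 vCPU)
vm3 (1 vCPU) → host 2 (remaining 1 vCPU)
vm4 (7 vCPU) → host 3 (remaining 9 vCPU)
vm5 (13 vCPU) → host 4 (remaining 3 vCPU)
vm6 (15 vCPU) → host 5 (remaining 1 vCPU)
vm7 (6 vCPU) → host 1 (remaining 0 vCPU)
vm8 (14 vCPU) → host 6 (remaining 2 vCPU)
vm9 (10 vCPU) → host 7 (remaining 6 vCPU)
vm10 (11 vCPU) → host 8 (remaining 5 vCPU)
vm11 (4 vCPU) → host 8 (remaining 1 vCPU)
vm12 (6 vCPU) → host 7 (remaining 0 vCPU)
vm13 (12 vCPU) → host 9 (remaining 4 vCPU)
vm14 (4 vCPU) → host 9 (remaining 0 vCPU)

9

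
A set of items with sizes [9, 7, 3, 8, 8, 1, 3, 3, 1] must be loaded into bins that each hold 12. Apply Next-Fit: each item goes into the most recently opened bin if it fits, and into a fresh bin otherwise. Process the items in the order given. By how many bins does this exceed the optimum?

1

Next-Fit: [9] [7,3] [8] [8,1,3] [3,1] → 5 bins.
Total size 43; any packing needs at least ⌈43/12⌉ = 4 bins.
An optimal packing achieves that bound: [9,3] [8,3,1] [8,3,1] [7] → 4 bins.
Excess: 5 − 4 = 1.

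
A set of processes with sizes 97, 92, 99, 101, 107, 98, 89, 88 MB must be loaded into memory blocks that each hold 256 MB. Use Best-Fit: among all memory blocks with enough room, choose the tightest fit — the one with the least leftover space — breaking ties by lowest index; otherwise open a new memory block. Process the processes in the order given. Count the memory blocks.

4 memory blocks

97 MB → memory block 1 (remaining 159 MB)
92 MB → memory block 1 (remaining 67 MB)
99 MB → memory block 2 (remaining 157 MB)
101 MB → memory block 2 (remaining 56 MB)
107 MB → memory block 3 (remaining 149 MB)
98 MB → memory block 3 (remaining 51 MB)
89 MB → memory block 4 (remaining 167 MB)
88 MB → memory block 4 (remaining 79 MB)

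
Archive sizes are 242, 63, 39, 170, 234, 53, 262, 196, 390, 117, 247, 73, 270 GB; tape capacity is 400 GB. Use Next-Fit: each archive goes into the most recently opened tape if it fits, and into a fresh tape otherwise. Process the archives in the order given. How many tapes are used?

8

tape 1: place 242 GB, 158 GB left
tape 1: place 63 GB, 95 GB left
tape 1: place 39 GB, 56 GB left
tape 2: place 170 GB, 230 GB left
tape 3: place 234 GB, 166 GB left
tape 3: place 53 GB, 113 GB left
tape 4: place 262 GB, 138 GB left
tape 5: place 196 GB, 204 GB left
tape 6: place 390 GB, 10 GB left
tape 7: place 117 GB, 283 GB left
tape 7: place 247 GB, 36 GB left
tape 8: place 73 GB, 327 GB left
tape 8: place 270 GB, 57 GB left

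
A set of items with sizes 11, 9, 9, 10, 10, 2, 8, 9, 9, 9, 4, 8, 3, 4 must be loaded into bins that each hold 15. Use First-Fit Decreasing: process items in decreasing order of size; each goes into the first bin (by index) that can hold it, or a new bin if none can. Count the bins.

10

Sorted descending: 11, 10, 10, 9, 9, 9, 9, 9, 8, 8, 4, 4, 3, 2.
Put 11 in bin 1; 4 remain.
Put 10 in bin 2; 5 remain.
Put 10 in bin 3; 5 remain.
Put 9 in bin 4; 6 remain.
Put 9 in bin 5; 6 remain.
Put 9 in bin 6; 6 remain.
Put 9 in bin 7; 6 remain.
Put 9 in bin 8; 6 remain.
Put 8 in bin 9; 7 remain.
Put 8 in bin 10; 7 remain.
Put 4 in bin 1; 0 remain.
Put 4 in bin 2; 1 remain.
Put 3 in bin 3; 2 remain.
Put 2 in bin 3; 0 remain.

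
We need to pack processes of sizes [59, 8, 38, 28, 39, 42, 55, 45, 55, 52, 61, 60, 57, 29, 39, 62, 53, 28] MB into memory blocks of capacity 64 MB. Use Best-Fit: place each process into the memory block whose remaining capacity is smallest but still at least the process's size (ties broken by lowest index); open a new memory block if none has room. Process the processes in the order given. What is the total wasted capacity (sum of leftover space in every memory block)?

59 MB → memory block 1 (remaining 5 MB)
8 MB → memory block 2 (remaining 56 MB)
38 MB → memory block 2 (remaining 18 MB)
28 MB → memory block 3 (remaining 36 MB)
39 MB → memory block 4 (remaining 25 MB)
42 MB → memory block 5 (remaining 22 MB)
55 MB → memory block 6 (remaining 9 MB)
45 MB → memory block 7 (remaining 19 MB)
55 MB → memory block 8 (remaining 9 MB)
52 MB → memory block 9 (remaining 12 MB)
61 MB → memory block 10 (remaining 3 MB)
60 MB → memory block 11 (remaining 4 MB)
57 MB → memory block 12 (remaining 7 MB)
29 MB → memory block 3 (remaining 7 MB)
39 MB → memory block 13 (remaining 25 MB)
62 MB → memory block 14 (remaining 2 MB)
53 MB → memory block 15 (remaining 11 MB)
28 MB → memory block 16 (remaining 36 MB)
16 memory blocks × 64 MB = 1024 MB; used 810 MB; unused 214 MB.

214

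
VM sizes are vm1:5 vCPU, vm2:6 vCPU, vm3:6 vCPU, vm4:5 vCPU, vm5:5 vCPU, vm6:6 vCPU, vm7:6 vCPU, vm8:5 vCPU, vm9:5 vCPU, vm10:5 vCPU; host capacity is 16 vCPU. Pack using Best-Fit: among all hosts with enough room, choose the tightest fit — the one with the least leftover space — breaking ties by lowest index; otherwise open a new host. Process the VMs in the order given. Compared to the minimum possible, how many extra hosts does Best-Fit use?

Best-Fit: [5,6,5] [6,5,5] [6,6] [5,5] → 4 hosts.
Total size 54 vCPU; any packing needs at least ⌈54/16⌉ = 4 hosts.
So 4 is already optimal.

0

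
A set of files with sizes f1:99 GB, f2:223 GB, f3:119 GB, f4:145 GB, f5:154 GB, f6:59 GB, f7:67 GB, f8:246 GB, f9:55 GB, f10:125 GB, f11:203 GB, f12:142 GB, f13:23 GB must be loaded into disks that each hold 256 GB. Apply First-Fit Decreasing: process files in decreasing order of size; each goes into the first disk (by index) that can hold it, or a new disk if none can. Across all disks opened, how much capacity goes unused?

132

Sorted descending: 246, 223, 203, 154, 145, 142, 125, 119, 99, 67, 59, 55, 23.
246 GB → disk 1 (remaining 10 GB)
223 GB → disk 2 (remaining 33 GB)
203 GB → disk 3 (remaining 53 GB)
154 GB → disk 4 (remaining 102 GB)
145 GB → disk 5 (remaining 111 GB)
142 GB → disk 6 (remaining 114 GB)
125 GB → disk 7 (remaining 131 GB)
119 GB → disk 7 (remaining 12 GB)
99 GB → disk 4 (remaining 3 GB)
67 GB → disk 5 (remaining 44 GB)
59 GB → disk 6 (remaining 55 GB)
55 GB → disk 6 (remaining 0 GB)
23 GB → disk 2 (remaining 10 GB)
7 disks × 256 GB = 1792 GB; used 1660 GB; unused 132 GB.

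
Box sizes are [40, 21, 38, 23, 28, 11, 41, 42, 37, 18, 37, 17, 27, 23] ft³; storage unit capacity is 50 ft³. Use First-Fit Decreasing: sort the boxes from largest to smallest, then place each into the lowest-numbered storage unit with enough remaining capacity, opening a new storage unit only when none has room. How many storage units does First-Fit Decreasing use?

10 storage units

Sorted descending: 42, 41, 40, 38, 37, 37, 28, 27, 23, 23, 21, 18, 17, 11.
storage unit 1: place 42 ft³, 8 ft³ left
storage unit 2: place 41 ft³, 9 ft³ left
storage unit 3: place 40 ft³, 10 ft³ left
storage unit 4: place 38 ft³, 12 ft³ left
storage unit 5: place 37 ft³, 13 ft³ left
storage unit 6: place 37 ft³, 13 ft³ left
storage unit 7: place 28 ft³, 22 ft³ left
storage unit 8: place 27 ft³, 23 ft³ left
storage unit 8: place 23 ft³, 0 ft³ left
storage unit 9: place 23 ft³, 27 ft³ left
storage unit 7: place 21 ft³, 1 ft³ left
storage unit 9: place 18 ft³, 9 ft³ left
storage unit 10: place 17 ft³, 33 ft³ left
storage unit 4: place 11 ft³, 1 ft³ left
Final storage units: [42] [41] [40] [38,11] [37] [37] [28,21] [27,23] [23,18] [17].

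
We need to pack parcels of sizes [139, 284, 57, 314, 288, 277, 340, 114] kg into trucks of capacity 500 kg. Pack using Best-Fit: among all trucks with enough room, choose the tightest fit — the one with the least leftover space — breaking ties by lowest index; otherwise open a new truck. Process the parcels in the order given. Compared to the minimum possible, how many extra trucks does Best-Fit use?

Best-Fit: [139,284,57] [314] [288] [277] [340,114] → 5 trucks.
5 parcels exceed 250 kg (half the capacity), and no two of those can share a truck, so at least 5 trucks are needed.
So 5 is already optimal.

0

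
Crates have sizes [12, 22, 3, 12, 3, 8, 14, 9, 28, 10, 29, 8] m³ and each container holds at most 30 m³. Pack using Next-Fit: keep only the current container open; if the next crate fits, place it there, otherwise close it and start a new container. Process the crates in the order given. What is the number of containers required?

8 containers

container 1: place 12 m³, 18 m³ left
container 2: place 22 m³, 8 m³ left
container 2: place 3 m³, 5 m³ left
container 3: place 12 m³, 18 m³ left
container 3: place 3 m³, 15 m³ left
container 3: place 8 m³, 7 m³ left
container 4: place 14 m³, 16 m³ left
container 4: place 9 m³, 7 m³ left
container 5: place 28 m³, 2 m³ left
container 6: place 10 m³, 20 m³ left
container 7: place 29 m³, 1 m³ left
container 8: place 8 m³, 22 m³ left
Final containers: [12] [22,3] [12,3,8] [14,9] [28] [10] [29] [8].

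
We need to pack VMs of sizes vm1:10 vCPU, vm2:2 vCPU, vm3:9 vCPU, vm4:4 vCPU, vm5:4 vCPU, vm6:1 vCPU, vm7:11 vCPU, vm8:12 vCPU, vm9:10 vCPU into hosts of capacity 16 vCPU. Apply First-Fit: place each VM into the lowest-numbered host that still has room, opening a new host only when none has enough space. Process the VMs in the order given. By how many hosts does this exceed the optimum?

First-Fit: [10,2,4] [9,4,1] [11] [12] [10] → 5 hosts.
5 VMs exceed 8 vCPU (half the capacity), and no two of those can share a host, so at least 5 hosts are needed.
So 5 is already optimal.

0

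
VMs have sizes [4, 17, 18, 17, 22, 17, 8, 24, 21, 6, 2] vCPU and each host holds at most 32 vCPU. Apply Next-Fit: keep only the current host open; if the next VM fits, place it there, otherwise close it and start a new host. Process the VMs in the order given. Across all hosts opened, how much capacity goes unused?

68

host 1: place 4 vCPU, 28 vCPU left
host 1: place 17 vCPU, 11 vCPU left
host 2: place 18 vCPU, 14 vCPU left
host 3: place 17 vCPU, 15 vCPU left
host 4: place 22 vCPU, 10 vCPU left
host 5: place 17 vCPU, 15 vCPU left
host 5: place 8 vCPU, 7 vCPU left
host 6: place 24 vCPU, 8 vCPU left
host 7: place 21 vCPU, 11 vCPU left
host 7: place 6 vCPU, 5 vCPU left
host 7: place 2 vCPU, 3 vCPU left
7 hosts × 32 vCPU = 224 vCPU; used 156 vCPU; unused 68 vCPU.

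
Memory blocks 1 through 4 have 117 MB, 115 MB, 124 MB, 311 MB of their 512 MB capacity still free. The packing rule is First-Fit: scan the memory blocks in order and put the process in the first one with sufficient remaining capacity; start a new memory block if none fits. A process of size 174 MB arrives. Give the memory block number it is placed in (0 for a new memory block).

Memory blocks with room: memory block 4 (311 MB).
The first with room is memory block 4.

4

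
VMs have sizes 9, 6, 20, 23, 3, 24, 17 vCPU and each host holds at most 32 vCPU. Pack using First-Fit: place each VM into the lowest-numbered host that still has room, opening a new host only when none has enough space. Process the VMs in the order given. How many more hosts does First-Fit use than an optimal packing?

First-Fit: [9,6,3] [20] [23] [24] [17] → 5 hosts.
Total size 102 vCPU; any packing needs at least ⌈102/32⌉ = 4 hosts.
An optimal packing achieves that bound: [24,6] [23,9] [20,3] [17] → 4 hosts.
Excess: 5 − 4 = 1.

1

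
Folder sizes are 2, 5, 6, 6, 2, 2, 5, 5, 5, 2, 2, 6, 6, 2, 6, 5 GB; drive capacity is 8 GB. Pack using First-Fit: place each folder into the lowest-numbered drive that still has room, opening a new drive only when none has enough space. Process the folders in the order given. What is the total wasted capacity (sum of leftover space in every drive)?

13

Put 2 GB in drive 1; 6 GB remain.
Put 5 GB in drive 1; 1 GB remain.
Put 6 GB in drive 2; 2 GB remain.
Put 6 GB in drive 3; 2 GB remain.
Put 2 GB in drive 2; 0 GB remain.
Put 2 GB in drive 3; 0 GB remain.
Put 5 GB in drive 4; 3 GB remain.
Put 5 GB in drive 5; 3 GB remain.
Put 5 GB in drive 6; 3 GB remain.
Put 2 GB in drive 4; 1 GB remain.
Put 2 GB in drive 5; 1 GB remain.
Put 6 GB in drive 7; 2 GB remain.
Put 6 GB in drive 8; 2 GB remain.
Put 2 GB in drive 6; 1 GB remain.
Put 6 GB in drive 9; 2 GB remain.
Put 5 GB in drive 10; 3 GB remain.
10 drives × 8 GB = 80 GB; used 67 GB; unused 13 GB.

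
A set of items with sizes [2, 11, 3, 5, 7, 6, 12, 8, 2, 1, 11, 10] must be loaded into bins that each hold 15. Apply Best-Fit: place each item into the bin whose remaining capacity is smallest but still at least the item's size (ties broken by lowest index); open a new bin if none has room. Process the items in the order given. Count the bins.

Put 2 in bin 1; 13 remain.
Put 11 in bin 1; 2 remain.
Put 3 in bin 2; 12 remain.
Put 5 in bin 2; 7 remain.
Put 7 in bin 2; 0 remain.
Put 6 in bin 3; 9 remain.
Put 12 in bin 4; 3 remain.
Put 8 in bin 3; 1 remain.
Put 2 in bin 1; 0 remain.
Put 1 in bin 3; 0 remain.
Put 11 in bin 5; 4 remain.
Put 10 in bin 6; 5 remain.

6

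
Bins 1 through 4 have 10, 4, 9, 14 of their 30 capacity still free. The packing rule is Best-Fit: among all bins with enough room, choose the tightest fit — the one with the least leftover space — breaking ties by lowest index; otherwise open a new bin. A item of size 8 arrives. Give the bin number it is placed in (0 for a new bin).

Bins with room: bin 1 (10), bin 3 (9), bin 4 (14).
Tightest fit is bin 3 with 9 free.

3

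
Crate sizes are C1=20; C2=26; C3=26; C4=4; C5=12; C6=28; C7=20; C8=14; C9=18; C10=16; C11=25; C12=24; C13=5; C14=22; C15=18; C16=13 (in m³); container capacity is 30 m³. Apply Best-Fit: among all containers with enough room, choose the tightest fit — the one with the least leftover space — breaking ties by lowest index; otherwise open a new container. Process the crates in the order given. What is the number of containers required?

12

container 1: place C1 (20 m³), 10 m³ left
container 2: place C2 (26 m³), 4 m³ left
container 3: place C3 (26 m³), 4 m³ left
container 2: place C4 (4 m³), 0 m³ left
container 4: place C5 (12 m³), 18 m³ left
container 5: place C6 (28 m³), 2 m³ left
container 6: place C7 (20 m³), 10 m³ left
container 4: place C8 (14 m³), 4 m³ left
container 7: place C9 (18 m³), 12 m³ left
container 8: place C10 (16 m³), 14 m³ left
container 9: place C11 (25 m³), 5 m³ left
container 10: place C12 (24 m³), 6 m³ left
container 9: place C13 (5 m³), 0 m³ left
container 11: place C14 (22 m³), 8 m³ left
container 12: place C15 (18 m³), 12 m³ left
container 8: place C16 (13 m³), 1 m³ left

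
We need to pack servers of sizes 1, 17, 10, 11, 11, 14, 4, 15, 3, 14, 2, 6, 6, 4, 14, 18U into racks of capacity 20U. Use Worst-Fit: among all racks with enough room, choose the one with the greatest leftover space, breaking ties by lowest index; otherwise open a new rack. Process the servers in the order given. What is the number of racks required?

9 racks

1U → rack 1 (remaining 19U)
17U → rack 1 (remaining 2U)
10U → rack 2 (remaining 10U)
11U → rack 3 (remaining 9U)
11U → rack 4 (remaining 9U)
14U → rack 5 (remaining 6U)
4U → rack 2 (remaining 6U)
15U → rack 6 (remaining 5U)
3U → rack 3 (remaining 6U)
14U → rack 7 (remaining 6U)
2U → rack 4 (remaining 7U)
6U → rack 4 (remaining 1U)
6U → rack 2 (remaining 0U)
4U → rack 3 (remaining 2U)
14U → rack 8 (remaining 6U)
18U → rack 9 (remaining 2U)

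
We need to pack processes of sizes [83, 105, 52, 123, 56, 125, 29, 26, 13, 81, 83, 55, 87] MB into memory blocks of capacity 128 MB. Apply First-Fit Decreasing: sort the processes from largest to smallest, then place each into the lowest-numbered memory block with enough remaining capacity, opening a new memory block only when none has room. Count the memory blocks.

9

Sorted descending: 125, 123, 105, 87, 83, 83, 81, 56, 55, 52, 29, 26, 13.
Put 125 MB in memory block 1; 3 MB remain.
Put 123 MB in memory block 2; 5 MB remain.
Put 105 MB in memory block 3; 23 MB remain.
Put 87 MB in memory block 4; 41 MB remain.
Put 83 MB in memory block 5; 45 MB remain.
Put 83 MB in memory block 6; 45 MB remain.
Put 81 MB in memory block 7; 47 MB remain.
Put 56 MB in memory block 8; 72 MB remain.
Put 55 MB in memory block 8; 17 MB remain.
Put 52 MB in memory block 9; 76 MB remain.
Put 29 MB in memory block 4; 12 MB remain.
Put 26 MB in memory block 5; 19 MB remain.
Put 13 MB in memory block 3; 10 MB remain.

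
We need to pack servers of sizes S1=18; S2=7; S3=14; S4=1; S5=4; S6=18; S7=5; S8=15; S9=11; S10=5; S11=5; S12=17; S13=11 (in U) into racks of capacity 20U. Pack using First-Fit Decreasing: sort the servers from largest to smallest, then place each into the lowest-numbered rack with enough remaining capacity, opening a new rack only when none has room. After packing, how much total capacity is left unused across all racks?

9

Sorted descending: 18, 18, 17, 15, 14, 11, 11, 7, 5, 5, 5, 4, 1.
18U → rack 1 (remaining 2U)
18U → rack 2 (remaining 2U)
17U → rack 3 (remaining 3U)
15U → rack 4 (remaining 5U)
14U → rack 5 (remaining 6U)
11U → rack 6 (remaining 9U)
11U → rack 7 (remaining 9U)
7U → rack 6 (remaining 2U)
5U → rack 4 (remaining 0U)
5U → rack 5 (remaining 1U)
5U → rack 7 (remaining 4U)
4U → rack 7 (remaining 0U)
1U → rack 1 (remaining 1U)
7 racks × 20U = 140U; used 131U; unused 9U.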